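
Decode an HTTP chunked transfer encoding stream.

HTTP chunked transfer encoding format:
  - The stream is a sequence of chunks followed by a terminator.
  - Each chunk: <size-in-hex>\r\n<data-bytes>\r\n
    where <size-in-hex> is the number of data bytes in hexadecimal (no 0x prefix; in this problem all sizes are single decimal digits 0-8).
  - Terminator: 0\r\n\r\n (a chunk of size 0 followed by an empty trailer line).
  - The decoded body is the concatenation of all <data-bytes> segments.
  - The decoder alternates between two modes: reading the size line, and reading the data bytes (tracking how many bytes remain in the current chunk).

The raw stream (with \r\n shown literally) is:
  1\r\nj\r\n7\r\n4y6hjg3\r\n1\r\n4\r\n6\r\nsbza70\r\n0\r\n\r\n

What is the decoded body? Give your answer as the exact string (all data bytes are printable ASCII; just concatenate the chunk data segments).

Answer: j4y6hjg34sbza70

Derivation:
Chunk 1: stream[0..1]='1' size=0x1=1, data at stream[3..4]='j' -> body[0..1], body so far='j'
Chunk 2: stream[6..7]='7' size=0x7=7, data at stream[9..16]='4y6hjg3' -> body[1..8], body so far='j4y6hjg3'
Chunk 3: stream[18..19]='1' size=0x1=1, data at stream[21..22]='4' -> body[8..9], body so far='j4y6hjg34'
Chunk 4: stream[24..25]='6' size=0x6=6, data at stream[27..33]='sbza70' -> body[9..15], body so far='j4y6hjg34sbza70'
Chunk 5: stream[35..36]='0' size=0 (terminator). Final body='j4y6hjg34sbza70' (15 bytes)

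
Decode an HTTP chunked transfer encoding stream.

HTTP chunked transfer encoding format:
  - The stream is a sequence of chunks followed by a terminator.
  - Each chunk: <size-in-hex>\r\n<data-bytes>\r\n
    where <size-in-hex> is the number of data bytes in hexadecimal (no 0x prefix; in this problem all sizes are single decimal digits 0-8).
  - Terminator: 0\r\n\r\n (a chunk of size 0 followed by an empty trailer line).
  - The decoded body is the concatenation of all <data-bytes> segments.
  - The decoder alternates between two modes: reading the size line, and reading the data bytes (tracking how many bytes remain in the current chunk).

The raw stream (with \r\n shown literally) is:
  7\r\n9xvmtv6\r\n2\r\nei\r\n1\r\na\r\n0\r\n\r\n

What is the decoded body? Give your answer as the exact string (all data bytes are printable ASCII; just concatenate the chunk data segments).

Chunk 1: stream[0..1]='7' size=0x7=7, data at stream[3..10]='9xvmtv6' -> body[0..7], body so far='9xvmtv6'
Chunk 2: stream[12..13]='2' size=0x2=2, data at stream[15..17]='ei' -> body[7..9], body so far='9xvmtv6ei'
Chunk 3: stream[19..20]='1' size=0x1=1, data at stream[22..23]='a' -> body[9..10], body so far='9xvmtv6eia'
Chunk 4: stream[25..26]='0' size=0 (terminator). Final body='9xvmtv6eia' (10 bytes)

Answer: 9xvmtv6eia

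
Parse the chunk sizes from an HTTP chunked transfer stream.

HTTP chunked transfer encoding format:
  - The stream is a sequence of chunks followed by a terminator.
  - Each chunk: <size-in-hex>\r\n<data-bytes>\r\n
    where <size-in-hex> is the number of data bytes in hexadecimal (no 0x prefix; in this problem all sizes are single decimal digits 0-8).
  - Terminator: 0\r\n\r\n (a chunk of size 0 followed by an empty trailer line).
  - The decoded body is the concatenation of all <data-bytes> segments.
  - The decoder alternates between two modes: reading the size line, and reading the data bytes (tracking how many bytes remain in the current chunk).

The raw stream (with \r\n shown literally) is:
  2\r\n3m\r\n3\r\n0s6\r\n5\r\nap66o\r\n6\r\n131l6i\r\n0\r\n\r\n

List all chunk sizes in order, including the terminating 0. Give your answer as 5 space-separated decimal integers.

Chunk 1: stream[0..1]='2' size=0x2=2, data at stream[3..5]='3m' -> body[0..2], body so far='3m'
Chunk 2: stream[7..8]='3' size=0x3=3, data at stream[10..13]='0s6' -> body[2..5], body so far='3m0s6'
Chunk 3: stream[15..16]='5' size=0x5=5, data at stream[18..23]='ap66o' -> body[5..10], body so far='3m0s6ap66o'
Chunk 4: stream[25..26]='6' size=0x6=6, data at stream[28..34]='131l6i' -> body[10..16], body so far='3m0s6ap66o131l6i'
Chunk 5: stream[36..37]='0' size=0 (terminator). Final body='3m0s6ap66o131l6i' (16 bytes)

Answer: 2 3 5 6 0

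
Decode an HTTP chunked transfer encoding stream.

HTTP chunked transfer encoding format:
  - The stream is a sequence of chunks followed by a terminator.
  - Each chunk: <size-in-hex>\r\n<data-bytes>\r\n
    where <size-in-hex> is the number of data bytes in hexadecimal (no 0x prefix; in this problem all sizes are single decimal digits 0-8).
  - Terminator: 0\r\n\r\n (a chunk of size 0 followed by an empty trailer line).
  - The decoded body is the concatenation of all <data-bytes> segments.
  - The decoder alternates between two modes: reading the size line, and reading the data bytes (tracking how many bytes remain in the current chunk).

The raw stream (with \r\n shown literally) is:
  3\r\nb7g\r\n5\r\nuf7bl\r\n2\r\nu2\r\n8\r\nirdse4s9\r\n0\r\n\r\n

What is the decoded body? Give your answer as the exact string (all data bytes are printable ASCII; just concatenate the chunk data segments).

Chunk 1: stream[0..1]='3' size=0x3=3, data at stream[3..6]='b7g' -> body[0..3], body so far='b7g'
Chunk 2: stream[8..9]='5' size=0x5=5, data at stream[11..16]='uf7bl' -> body[3..8], body so far='b7guf7bl'
Chunk 3: stream[18..19]='2' size=0x2=2, data at stream[21..23]='u2' -> body[8..10], body so far='b7guf7blu2'
Chunk 4: stream[25..26]='8' size=0x8=8, data at stream[28..36]='irdse4s9' -> body[10..18], body so far='b7guf7blu2irdse4s9'
Chunk 5: stream[38..39]='0' size=0 (terminator). Final body='b7guf7blu2irdse4s9' (18 bytes)

Answer: b7guf7blu2irdse4s9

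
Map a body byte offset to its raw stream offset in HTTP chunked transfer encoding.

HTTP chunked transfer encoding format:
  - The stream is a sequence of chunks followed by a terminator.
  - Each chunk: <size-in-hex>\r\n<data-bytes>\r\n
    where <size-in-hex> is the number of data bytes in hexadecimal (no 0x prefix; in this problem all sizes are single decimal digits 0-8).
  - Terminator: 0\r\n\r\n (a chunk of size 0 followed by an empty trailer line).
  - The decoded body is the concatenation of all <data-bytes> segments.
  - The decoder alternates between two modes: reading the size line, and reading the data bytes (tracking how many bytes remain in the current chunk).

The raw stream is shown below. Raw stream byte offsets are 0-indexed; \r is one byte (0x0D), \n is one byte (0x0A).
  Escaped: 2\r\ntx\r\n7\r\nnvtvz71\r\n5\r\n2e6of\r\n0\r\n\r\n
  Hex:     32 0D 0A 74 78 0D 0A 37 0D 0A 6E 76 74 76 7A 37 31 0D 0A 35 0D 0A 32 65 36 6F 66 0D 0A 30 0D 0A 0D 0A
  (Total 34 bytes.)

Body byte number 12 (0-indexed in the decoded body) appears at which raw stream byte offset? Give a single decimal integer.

Chunk 1: stream[0..1]='2' size=0x2=2, data at stream[3..5]='tx' -> body[0..2], body so far='tx'
Chunk 2: stream[7..8]='7' size=0x7=7, data at stream[10..17]='nvtvz71' -> body[2..9], body so far='txnvtvz71'
Chunk 3: stream[19..20]='5' size=0x5=5, data at stream[22..27]='2e6of' -> body[9..14], body so far='txnvtvz712e6of'
Chunk 4: stream[29..30]='0' size=0 (terminator). Final body='txnvtvz712e6of' (14 bytes)
Body byte 12 at stream offset 25

Answer: 25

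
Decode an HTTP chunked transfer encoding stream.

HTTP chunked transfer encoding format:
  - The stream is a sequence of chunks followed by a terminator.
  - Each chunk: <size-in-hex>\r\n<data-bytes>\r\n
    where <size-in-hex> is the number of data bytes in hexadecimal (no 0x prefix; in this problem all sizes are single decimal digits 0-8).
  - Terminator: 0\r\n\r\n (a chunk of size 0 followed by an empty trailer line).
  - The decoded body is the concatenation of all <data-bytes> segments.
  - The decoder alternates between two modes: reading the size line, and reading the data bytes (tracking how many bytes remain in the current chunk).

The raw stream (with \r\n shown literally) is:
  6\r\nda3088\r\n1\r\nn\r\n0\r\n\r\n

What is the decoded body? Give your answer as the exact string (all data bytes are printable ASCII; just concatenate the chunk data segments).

Chunk 1: stream[0..1]='6' size=0x6=6, data at stream[3..9]='da3088' -> body[0..6], body so far='da3088'
Chunk 2: stream[11..12]='1' size=0x1=1, data at stream[14..15]='n' -> body[6..7], body so far='da3088n'
Chunk 3: stream[17..18]='0' size=0 (terminator). Final body='da3088n' (7 bytes)

Answer: da3088n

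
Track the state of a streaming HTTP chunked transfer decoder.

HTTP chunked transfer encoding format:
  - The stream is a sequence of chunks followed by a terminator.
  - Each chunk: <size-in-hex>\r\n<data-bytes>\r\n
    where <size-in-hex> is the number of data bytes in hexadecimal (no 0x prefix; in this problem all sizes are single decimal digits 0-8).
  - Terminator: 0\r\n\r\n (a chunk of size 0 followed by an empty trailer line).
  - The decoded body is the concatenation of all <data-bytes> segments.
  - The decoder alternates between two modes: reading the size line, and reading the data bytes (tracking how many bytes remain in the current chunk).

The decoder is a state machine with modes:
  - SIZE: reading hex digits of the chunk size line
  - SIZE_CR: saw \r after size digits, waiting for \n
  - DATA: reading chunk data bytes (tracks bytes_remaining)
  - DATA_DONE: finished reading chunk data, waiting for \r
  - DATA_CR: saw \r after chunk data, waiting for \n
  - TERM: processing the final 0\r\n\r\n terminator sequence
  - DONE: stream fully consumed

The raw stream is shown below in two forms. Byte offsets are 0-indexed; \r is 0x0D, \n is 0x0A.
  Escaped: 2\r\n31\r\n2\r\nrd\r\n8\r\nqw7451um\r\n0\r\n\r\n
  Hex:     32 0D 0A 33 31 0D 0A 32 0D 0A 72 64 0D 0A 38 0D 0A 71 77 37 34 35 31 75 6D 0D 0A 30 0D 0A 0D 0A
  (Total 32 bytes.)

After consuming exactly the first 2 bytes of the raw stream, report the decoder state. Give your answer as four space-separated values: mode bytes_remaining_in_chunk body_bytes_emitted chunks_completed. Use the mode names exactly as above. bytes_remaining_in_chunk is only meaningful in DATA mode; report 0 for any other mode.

Byte 0 = '2': mode=SIZE remaining=0 emitted=0 chunks_done=0
Byte 1 = 0x0D: mode=SIZE_CR remaining=0 emitted=0 chunks_done=0

Answer: SIZE_CR 0 0 0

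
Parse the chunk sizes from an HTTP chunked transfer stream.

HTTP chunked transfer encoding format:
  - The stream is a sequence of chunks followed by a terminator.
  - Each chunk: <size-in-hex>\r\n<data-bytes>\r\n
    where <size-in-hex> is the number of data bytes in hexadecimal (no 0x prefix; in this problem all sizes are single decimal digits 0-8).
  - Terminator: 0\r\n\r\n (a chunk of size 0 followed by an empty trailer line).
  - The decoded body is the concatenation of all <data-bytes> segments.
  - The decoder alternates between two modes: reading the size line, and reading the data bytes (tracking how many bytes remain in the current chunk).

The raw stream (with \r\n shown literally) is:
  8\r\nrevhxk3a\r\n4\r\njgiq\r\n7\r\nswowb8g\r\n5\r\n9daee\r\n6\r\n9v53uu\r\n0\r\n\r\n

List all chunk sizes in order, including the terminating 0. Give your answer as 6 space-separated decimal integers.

Chunk 1: stream[0..1]='8' size=0x8=8, data at stream[3..11]='revhxk3a' -> body[0..8], body so far='revhxk3a'
Chunk 2: stream[13..14]='4' size=0x4=4, data at stream[16..20]='jgiq' -> body[8..12], body so far='revhxk3ajgiq'
Chunk 3: stream[22..23]='7' size=0x7=7, data at stream[25..32]='swowb8g' -> body[12..19], body so far='revhxk3ajgiqswowb8g'
Chunk 4: stream[34..35]='5' size=0x5=5, data at stream[37..42]='9daee' -> body[19..24], body so far='revhxk3ajgiqswowb8g9daee'
Chunk 5: stream[44..45]='6' size=0x6=6, data at stream[47..53]='9v53uu' -> body[24..30], body so far='revhxk3ajgiqswowb8g9daee9v53uu'
Chunk 6: stream[55..56]='0' size=0 (terminator). Final body='revhxk3ajgiqswowb8g9daee9v53uu' (30 bytes)

Answer: 8 4 7 5 6 0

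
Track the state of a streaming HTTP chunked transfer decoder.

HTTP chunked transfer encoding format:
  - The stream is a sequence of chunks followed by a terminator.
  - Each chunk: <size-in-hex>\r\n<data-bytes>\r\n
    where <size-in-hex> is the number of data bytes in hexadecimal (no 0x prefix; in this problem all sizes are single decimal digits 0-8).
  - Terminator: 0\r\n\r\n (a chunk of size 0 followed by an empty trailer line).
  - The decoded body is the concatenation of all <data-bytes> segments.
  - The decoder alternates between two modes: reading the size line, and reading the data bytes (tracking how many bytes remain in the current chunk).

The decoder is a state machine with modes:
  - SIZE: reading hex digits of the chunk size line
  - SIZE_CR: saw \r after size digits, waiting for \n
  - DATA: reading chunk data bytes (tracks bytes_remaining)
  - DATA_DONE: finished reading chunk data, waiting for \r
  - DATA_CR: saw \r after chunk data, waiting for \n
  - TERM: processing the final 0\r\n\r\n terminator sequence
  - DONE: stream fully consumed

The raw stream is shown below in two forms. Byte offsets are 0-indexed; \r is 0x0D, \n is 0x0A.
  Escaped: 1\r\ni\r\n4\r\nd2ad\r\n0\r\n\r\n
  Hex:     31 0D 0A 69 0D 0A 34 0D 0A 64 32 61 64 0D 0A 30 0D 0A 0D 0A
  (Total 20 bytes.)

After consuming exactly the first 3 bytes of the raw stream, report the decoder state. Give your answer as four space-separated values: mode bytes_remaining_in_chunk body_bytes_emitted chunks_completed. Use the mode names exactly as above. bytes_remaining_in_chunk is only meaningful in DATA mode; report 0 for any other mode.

Answer: DATA 1 0 0

Derivation:
Byte 0 = '1': mode=SIZE remaining=0 emitted=0 chunks_done=0
Byte 1 = 0x0D: mode=SIZE_CR remaining=0 emitted=0 chunks_done=0
Byte 2 = 0x0A: mode=DATA remaining=1 emitted=0 chunks_done=0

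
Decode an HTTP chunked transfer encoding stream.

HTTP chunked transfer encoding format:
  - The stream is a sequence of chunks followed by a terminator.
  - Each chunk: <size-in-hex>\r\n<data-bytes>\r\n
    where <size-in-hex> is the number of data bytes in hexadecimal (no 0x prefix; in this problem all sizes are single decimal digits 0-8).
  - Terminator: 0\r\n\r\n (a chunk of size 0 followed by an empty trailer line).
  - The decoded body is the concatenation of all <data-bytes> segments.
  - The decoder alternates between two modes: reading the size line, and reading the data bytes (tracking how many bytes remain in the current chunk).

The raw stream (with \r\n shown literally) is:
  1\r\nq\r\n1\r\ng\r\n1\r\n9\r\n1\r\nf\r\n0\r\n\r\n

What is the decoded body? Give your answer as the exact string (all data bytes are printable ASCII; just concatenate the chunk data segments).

Chunk 1: stream[0..1]='1' size=0x1=1, data at stream[3..4]='q' -> body[0..1], body so far='q'
Chunk 2: stream[6..7]='1' size=0x1=1, data at stream[9..10]='g' -> body[1..2], body so far='qg'
Chunk 3: stream[12..13]='1' size=0x1=1, data at stream[15..16]='9' -> body[2..3], body so far='qg9'
Chunk 4: stream[18..19]='1' size=0x1=1, data at stream[21..22]='f' -> body[3..4], body so far='qg9f'
Chunk 5: stream[24..25]='0' size=0 (terminator). Final body='qg9f' (4 bytes)

Answer: qg9f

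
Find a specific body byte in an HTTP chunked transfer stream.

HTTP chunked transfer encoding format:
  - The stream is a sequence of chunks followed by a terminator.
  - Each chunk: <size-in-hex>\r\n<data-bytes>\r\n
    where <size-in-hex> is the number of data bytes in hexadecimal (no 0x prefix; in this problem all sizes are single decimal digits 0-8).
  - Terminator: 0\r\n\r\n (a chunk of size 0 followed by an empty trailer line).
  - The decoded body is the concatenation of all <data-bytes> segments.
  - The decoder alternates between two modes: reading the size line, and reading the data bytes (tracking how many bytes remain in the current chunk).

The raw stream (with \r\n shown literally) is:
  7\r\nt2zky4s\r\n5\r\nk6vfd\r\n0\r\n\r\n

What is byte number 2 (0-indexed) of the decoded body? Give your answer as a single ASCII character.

Chunk 1: stream[0..1]='7' size=0x7=7, data at stream[3..10]='t2zky4s' -> body[0..7], body so far='t2zky4s'
Chunk 2: stream[12..13]='5' size=0x5=5, data at stream[15..20]='k6vfd' -> body[7..12], body so far='t2zky4sk6vfd'
Chunk 3: stream[22..23]='0' size=0 (terminator). Final body='t2zky4sk6vfd' (12 bytes)
Body byte 2 = 'z'

Answer: z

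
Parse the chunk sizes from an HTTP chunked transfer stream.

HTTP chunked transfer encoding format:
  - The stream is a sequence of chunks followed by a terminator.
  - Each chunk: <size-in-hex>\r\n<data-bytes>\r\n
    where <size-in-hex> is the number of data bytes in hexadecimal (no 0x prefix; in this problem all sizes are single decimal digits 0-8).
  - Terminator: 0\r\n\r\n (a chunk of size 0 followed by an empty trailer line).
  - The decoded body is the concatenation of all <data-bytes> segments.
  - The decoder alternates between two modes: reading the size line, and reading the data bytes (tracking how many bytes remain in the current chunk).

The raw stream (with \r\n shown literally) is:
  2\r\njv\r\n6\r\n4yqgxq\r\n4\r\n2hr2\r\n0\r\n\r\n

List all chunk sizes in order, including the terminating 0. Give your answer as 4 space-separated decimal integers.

Answer: 2 6 4 0

Derivation:
Chunk 1: stream[0..1]='2' size=0x2=2, data at stream[3..5]='jv' -> body[0..2], body so far='jv'
Chunk 2: stream[7..8]='6' size=0x6=6, data at stream[10..16]='4yqgxq' -> body[2..8], body so far='jv4yqgxq'
Chunk 3: stream[18..19]='4' size=0x4=4, data at stream[21..25]='2hr2' -> body[8..12], body so far='jv4yqgxq2hr2'
Chunk 4: stream[27..28]='0' size=0 (terminator). Final body='jv4yqgxq2hr2' (12 bytes)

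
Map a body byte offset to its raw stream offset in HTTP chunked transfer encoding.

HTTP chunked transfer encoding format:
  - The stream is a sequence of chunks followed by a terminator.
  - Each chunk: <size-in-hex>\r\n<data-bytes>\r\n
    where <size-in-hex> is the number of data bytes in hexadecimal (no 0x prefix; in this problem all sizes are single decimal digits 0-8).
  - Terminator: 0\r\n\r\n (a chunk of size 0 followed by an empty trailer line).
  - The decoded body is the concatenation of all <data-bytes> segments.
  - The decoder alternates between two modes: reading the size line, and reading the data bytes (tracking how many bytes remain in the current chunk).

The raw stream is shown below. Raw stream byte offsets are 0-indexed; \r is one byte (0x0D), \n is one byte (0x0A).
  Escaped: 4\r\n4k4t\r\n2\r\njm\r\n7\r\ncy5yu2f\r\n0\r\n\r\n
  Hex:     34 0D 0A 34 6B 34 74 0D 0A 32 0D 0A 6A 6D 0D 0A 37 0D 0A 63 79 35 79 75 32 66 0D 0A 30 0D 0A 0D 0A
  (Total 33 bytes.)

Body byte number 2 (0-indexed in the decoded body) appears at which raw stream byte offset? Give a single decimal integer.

Chunk 1: stream[0..1]='4' size=0x4=4, data at stream[3..7]='4k4t' -> body[0..4], body so far='4k4t'
Chunk 2: stream[9..10]='2' size=0x2=2, data at stream[12..14]='jm' -> body[4..6], body so far='4k4tjm'
Chunk 3: stream[16..17]='7' size=0x7=7, data at stream[19..26]='cy5yu2f' -> body[6..13], body so far='4k4tjmcy5yu2f'
Chunk 4: stream[28..29]='0' size=0 (terminator). Final body='4k4tjmcy5yu2f' (13 bytes)
Body byte 2 at stream offset 5

Answer: 5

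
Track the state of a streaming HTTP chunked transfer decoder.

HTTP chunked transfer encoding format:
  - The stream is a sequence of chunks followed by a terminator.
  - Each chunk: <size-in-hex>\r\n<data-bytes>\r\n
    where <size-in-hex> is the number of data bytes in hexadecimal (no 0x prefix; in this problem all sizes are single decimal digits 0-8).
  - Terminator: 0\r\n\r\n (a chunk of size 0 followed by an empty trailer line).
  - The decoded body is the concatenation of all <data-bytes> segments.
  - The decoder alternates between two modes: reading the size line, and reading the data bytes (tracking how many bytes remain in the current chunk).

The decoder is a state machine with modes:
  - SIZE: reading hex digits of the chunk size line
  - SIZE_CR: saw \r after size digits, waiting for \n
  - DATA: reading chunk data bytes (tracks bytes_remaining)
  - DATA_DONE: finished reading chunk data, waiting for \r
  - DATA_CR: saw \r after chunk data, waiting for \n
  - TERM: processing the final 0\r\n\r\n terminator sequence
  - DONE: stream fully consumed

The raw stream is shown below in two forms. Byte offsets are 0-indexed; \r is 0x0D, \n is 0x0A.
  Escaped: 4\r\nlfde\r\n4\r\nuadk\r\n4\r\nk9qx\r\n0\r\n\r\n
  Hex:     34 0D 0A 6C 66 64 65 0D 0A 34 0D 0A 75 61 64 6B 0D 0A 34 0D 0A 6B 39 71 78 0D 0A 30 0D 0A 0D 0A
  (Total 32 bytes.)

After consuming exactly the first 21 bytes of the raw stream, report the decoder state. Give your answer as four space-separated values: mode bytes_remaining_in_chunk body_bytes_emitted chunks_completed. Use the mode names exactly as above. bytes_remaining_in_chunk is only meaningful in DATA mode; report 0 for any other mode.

Answer: DATA 4 8 2

Derivation:
Byte 0 = '4': mode=SIZE remaining=0 emitted=0 chunks_done=0
Byte 1 = 0x0D: mode=SIZE_CR remaining=0 emitted=0 chunks_done=0
Byte 2 = 0x0A: mode=DATA remaining=4 emitted=0 chunks_done=0
Byte 3 = 'l': mode=DATA remaining=3 emitted=1 chunks_done=0
Byte 4 = 'f': mode=DATA remaining=2 emitted=2 chunks_done=0
Byte 5 = 'd': mode=DATA remaining=1 emitted=3 chunks_done=0
Byte 6 = 'e': mode=DATA_DONE remaining=0 emitted=4 chunks_done=0
Byte 7 = 0x0D: mode=DATA_CR remaining=0 emitted=4 chunks_done=0
Byte 8 = 0x0A: mode=SIZE remaining=0 emitted=4 chunks_done=1
Byte 9 = '4': mode=SIZE remaining=0 emitted=4 chunks_done=1
Byte 10 = 0x0D: mode=SIZE_CR remaining=0 emitted=4 chunks_done=1
Byte 11 = 0x0A: mode=DATA remaining=4 emitted=4 chunks_done=1
Byte 12 = 'u': mode=DATA remaining=3 emitted=5 chunks_done=1
Byte 13 = 'a': mode=DATA remaining=2 emitted=6 chunks_done=1
Byte 14 = 'd': mode=DATA remaining=1 emitted=7 chunks_done=1
Byte 15 = 'k': mode=DATA_DONE remaining=0 emitted=8 chunks_done=1
Byte 16 = 0x0D: mode=DATA_CR remaining=0 emitted=8 chunks_done=1
Byte 17 = 0x0A: mode=SIZE remaining=0 emitted=8 chunks_done=2
Byte 18 = '4': mode=SIZE remaining=0 emitted=8 chunks_done=2
Byte 19 = 0x0D: mode=SIZE_CR remaining=0 emitted=8 chunks_done=2
Byte 20 = 0x0A: mode=DATA remaining=4 emitted=8 chunks_done=2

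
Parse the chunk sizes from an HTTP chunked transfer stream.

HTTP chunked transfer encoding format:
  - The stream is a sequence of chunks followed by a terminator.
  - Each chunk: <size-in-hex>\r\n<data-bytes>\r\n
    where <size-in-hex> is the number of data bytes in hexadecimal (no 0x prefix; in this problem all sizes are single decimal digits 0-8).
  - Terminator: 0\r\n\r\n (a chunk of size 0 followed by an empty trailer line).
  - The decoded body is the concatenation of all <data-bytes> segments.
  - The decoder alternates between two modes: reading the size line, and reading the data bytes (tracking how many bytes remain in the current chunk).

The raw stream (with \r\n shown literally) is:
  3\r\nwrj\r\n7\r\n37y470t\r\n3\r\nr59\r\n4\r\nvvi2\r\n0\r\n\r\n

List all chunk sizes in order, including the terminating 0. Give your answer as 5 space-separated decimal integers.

Chunk 1: stream[0..1]='3' size=0x3=3, data at stream[3..6]='wrj' -> body[0..3], body so far='wrj'
Chunk 2: stream[8..9]='7' size=0x7=7, data at stream[11..18]='37y470t' -> body[3..10], body so far='wrj37y470t'
Chunk 3: stream[20..21]='3' size=0x3=3, data at stream[23..26]='r59' -> body[10..13], body so far='wrj37y470tr59'
Chunk 4: stream[28..29]='4' size=0x4=4, data at stream[31..35]='vvi2' -> body[13..17], body so far='wrj37y470tr59vvi2'
Chunk 5: stream[37..38]='0' size=0 (terminator). Final body='wrj37y470tr59vvi2' (17 bytes)

Answer: 3 7 3 4 0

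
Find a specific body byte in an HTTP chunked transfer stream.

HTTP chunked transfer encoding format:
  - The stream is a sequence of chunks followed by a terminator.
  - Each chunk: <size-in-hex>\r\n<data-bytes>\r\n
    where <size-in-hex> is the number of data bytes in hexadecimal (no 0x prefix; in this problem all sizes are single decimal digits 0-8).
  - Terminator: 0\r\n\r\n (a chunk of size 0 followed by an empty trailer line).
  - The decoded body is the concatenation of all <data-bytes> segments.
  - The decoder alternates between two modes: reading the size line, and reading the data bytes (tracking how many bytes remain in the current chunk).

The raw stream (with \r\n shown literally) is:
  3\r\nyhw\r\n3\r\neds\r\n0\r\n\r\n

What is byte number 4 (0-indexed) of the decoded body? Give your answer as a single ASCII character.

Chunk 1: stream[0..1]='3' size=0x3=3, data at stream[3..6]='yhw' -> body[0..3], body so far='yhw'
Chunk 2: stream[8..9]='3' size=0x3=3, data at stream[11..14]='eds' -> body[3..6], body so far='yhweds'
Chunk 3: stream[16..17]='0' size=0 (terminator). Final body='yhweds' (6 bytes)
Body byte 4 = 'd'

Answer: d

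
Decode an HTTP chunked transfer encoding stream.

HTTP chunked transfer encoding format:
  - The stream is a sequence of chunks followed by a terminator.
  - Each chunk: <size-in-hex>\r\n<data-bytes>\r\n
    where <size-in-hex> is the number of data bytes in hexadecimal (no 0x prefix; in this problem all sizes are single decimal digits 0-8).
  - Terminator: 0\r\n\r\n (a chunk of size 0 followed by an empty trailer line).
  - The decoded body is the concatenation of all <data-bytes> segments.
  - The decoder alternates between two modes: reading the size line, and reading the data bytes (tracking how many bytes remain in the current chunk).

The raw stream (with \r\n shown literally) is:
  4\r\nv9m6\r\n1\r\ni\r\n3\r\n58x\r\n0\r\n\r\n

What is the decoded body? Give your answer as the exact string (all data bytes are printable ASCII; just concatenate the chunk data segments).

Chunk 1: stream[0..1]='4' size=0x4=4, data at stream[3..7]='v9m6' -> body[0..4], body so far='v9m6'
Chunk 2: stream[9..10]='1' size=0x1=1, data at stream[12..13]='i' -> body[4..5], body so far='v9m6i'
Chunk 3: stream[15..16]='3' size=0x3=3, data at stream[18..21]='58x' -> body[5..8], body so far='v9m6i58x'
Chunk 4: stream[23..24]='0' size=0 (terminator). Final body='v9m6i58x' (8 bytes)

Answer: v9m6i58x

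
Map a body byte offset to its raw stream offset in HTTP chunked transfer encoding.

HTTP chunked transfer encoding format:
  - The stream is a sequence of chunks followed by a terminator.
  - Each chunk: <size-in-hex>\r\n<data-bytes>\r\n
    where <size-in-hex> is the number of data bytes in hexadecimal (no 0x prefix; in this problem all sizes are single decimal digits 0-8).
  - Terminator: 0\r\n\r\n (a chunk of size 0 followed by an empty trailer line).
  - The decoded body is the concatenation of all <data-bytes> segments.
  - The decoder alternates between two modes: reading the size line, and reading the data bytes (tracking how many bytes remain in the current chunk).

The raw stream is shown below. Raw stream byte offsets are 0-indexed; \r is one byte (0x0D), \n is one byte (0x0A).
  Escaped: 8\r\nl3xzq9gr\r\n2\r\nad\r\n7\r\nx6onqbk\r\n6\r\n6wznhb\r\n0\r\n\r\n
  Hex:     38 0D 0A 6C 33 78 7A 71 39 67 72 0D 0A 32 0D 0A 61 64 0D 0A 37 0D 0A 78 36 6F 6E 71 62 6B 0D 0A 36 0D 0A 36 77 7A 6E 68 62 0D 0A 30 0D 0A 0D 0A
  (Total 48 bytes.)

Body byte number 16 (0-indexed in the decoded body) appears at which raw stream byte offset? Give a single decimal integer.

Answer: 29

Derivation:
Chunk 1: stream[0..1]='8' size=0x8=8, data at stream[3..11]='l3xzq9gr' -> body[0..8], body so far='l3xzq9gr'
Chunk 2: stream[13..14]='2' size=0x2=2, data at stream[16..18]='ad' -> body[8..10], body so far='l3xzq9grad'
Chunk 3: stream[20..21]='7' size=0x7=7, data at stream[23..30]='x6onqbk' -> body[10..17], body so far='l3xzq9gradx6onqbk'
Chunk 4: stream[32..33]='6' size=0x6=6, data at stream[35..41]='6wznhb' -> body[17..23], body so far='l3xzq9gradx6onqbk6wznhb'
Chunk 5: stream[43..44]='0' size=0 (terminator). Final body='l3xzq9gradx6onqbk6wznhb' (23 bytes)
Body byte 16 at stream offset 29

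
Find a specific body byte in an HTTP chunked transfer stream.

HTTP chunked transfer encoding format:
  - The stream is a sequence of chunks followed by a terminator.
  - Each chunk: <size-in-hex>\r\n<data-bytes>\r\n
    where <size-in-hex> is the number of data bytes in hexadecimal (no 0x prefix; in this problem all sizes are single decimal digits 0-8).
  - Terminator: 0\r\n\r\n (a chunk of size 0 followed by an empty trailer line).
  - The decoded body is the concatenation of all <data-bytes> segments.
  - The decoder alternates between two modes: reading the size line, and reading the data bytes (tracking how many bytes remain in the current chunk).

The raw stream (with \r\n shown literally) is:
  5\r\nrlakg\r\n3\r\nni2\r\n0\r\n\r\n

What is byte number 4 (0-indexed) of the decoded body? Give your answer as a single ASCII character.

Chunk 1: stream[0..1]='5' size=0x5=5, data at stream[3..8]='rlakg' -> body[0..5], body so far='rlakg'
Chunk 2: stream[10..11]='3' size=0x3=3, data at stream[13..16]='ni2' -> body[5..8], body so far='rlakgni2'
Chunk 3: stream[18..19]='0' size=0 (terminator). Final body='rlakgni2' (8 bytes)
Body byte 4 = 'g'

Answer: g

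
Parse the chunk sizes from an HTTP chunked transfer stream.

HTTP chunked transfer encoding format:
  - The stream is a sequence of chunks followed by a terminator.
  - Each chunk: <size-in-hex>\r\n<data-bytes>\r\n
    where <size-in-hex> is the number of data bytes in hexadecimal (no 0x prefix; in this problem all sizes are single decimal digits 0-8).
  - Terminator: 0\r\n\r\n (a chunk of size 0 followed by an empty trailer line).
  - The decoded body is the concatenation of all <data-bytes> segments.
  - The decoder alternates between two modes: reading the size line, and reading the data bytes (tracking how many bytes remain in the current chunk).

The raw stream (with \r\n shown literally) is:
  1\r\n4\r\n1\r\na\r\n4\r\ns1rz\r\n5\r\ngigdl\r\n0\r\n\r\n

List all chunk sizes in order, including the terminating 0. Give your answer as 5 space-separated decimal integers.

Answer: 1 1 4 5 0

Derivation:
Chunk 1: stream[0..1]='1' size=0x1=1, data at stream[3..4]='4' -> body[0..1], body so far='4'
Chunk 2: stream[6..7]='1' size=0x1=1, data at stream[9..10]='a' -> body[1..2], body so far='4a'
Chunk 3: stream[12..13]='4' size=0x4=4, data at stream[15..19]='s1rz' -> body[2..6], body so far='4as1rz'
Chunk 4: stream[21..22]='5' size=0x5=5, data at stream[24..29]='gigdl' -> body[6..11], body so far='4as1rzgigdl'
Chunk 5: stream[31..32]='0' size=0 (terminator). Final body='4as1rzgigdl' (11 bytes)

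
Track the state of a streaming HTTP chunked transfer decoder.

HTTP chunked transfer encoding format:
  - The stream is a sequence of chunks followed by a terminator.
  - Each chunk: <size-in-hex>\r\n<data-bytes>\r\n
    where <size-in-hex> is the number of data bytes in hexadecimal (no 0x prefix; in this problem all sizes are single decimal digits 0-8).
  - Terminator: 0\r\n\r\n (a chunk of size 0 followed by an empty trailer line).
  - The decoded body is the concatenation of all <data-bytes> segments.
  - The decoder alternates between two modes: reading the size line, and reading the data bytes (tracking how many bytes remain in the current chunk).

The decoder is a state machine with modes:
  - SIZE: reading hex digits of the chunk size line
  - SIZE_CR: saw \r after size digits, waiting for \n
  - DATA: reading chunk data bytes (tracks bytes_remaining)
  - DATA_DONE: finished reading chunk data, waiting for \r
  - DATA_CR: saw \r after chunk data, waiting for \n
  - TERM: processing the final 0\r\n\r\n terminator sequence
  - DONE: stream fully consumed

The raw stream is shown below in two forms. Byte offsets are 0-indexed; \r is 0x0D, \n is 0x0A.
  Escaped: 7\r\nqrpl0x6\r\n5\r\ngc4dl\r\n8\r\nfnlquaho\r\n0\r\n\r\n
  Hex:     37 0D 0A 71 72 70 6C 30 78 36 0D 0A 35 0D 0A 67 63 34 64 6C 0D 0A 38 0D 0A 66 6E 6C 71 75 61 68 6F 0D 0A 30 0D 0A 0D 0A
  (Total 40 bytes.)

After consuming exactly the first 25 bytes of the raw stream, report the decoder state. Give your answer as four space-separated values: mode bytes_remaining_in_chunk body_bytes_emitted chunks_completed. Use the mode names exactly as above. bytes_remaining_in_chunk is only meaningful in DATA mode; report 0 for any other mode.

Answer: DATA 8 12 2

Derivation:
Byte 0 = '7': mode=SIZE remaining=0 emitted=0 chunks_done=0
Byte 1 = 0x0D: mode=SIZE_CR remaining=0 emitted=0 chunks_done=0
Byte 2 = 0x0A: mode=DATA remaining=7 emitted=0 chunks_done=0
Byte 3 = 'q': mode=DATA remaining=6 emitted=1 chunks_done=0
Byte 4 = 'r': mode=DATA remaining=5 emitted=2 chunks_done=0
Byte 5 = 'p': mode=DATA remaining=4 emitted=3 chunks_done=0
Byte 6 = 'l': mode=DATA remaining=3 emitted=4 chunks_done=0
Byte 7 = '0': mode=DATA remaining=2 emitted=5 chunks_done=0
Byte 8 = 'x': mode=DATA remaining=1 emitted=6 chunks_done=0
Byte 9 = '6': mode=DATA_DONE remaining=0 emitted=7 chunks_done=0
Byte 10 = 0x0D: mode=DATA_CR remaining=0 emitted=7 chunks_done=0
Byte 11 = 0x0A: mode=SIZE remaining=0 emitted=7 chunks_done=1
Byte 12 = '5': mode=SIZE remaining=0 emitted=7 chunks_done=1
Byte 13 = 0x0D: mode=SIZE_CR remaining=0 emitted=7 chunks_done=1
Byte 14 = 0x0A: mode=DATA remaining=5 emitted=7 chunks_done=1
Byte 15 = 'g': mode=DATA remaining=4 emitted=8 chunks_done=1
Byte 16 = 'c': mode=DATA remaining=3 emitted=9 chunks_done=1
Byte 17 = '4': mode=DATA remaining=2 emitted=10 chunks_done=1
Byte 18 = 'd': mode=DATA remaining=1 emitted=11 chunks_done=1
Byte 19 = 'l': mode=DATA_DONE remaining=0 emitted=12 chunks_done=1
Byte 20 = 0x0D: mode=DATA_CR remaining=0 emitted=12 chunks_done=1
Byte 21 = 0x0A: mode=SIZE remaining=0 emitted=12 chunks_done=2
Byte 22 = '8': mode=SIZE remaining=0 emitted=12 chunks_done=2
Byte 23 = 0x0D: mode=SIZE_CR remaining=0 emitted=12 chunks_done=2
Byte 24 = 0x0A: mode=DATA remaining=8 emitted=12 chunks_done=2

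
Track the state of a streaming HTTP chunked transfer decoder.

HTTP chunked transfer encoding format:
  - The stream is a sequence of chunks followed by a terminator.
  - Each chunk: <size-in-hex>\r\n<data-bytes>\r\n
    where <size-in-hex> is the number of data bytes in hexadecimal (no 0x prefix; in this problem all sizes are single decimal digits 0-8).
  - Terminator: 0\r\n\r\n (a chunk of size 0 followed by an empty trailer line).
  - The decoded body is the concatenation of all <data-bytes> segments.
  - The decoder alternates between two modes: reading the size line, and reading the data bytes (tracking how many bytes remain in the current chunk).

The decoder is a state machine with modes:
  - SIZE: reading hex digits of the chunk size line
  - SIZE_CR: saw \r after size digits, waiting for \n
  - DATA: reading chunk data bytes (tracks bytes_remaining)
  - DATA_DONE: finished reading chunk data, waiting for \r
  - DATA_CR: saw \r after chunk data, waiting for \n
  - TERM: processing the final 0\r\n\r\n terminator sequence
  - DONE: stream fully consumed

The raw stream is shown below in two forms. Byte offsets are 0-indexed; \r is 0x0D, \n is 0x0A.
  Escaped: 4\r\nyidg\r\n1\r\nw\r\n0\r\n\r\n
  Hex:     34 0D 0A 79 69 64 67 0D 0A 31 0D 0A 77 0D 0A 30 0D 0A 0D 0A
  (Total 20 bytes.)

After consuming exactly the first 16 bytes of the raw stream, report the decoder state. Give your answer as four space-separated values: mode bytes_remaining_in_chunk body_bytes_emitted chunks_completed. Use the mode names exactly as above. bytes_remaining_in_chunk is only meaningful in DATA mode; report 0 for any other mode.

Byte 0 = '4': mode=SIZE remaining=0 emitted=0 chunks_done=0
Byte 1 = 0x0D: mode=SIZE_CR remaining=0 emitted=0 chunks_done=0
Byte 2 = 0x0A: mode=DATA remaining=4 emitted=0 chunks_done=0
Byte 3 = 'y': mode=DATA remaining=3 emitted=1 chunks_done=0
Byte 4 = 'i': mode=DATA remaining=2 emitted=2 chunks_done=0
Byte 5 = 'd': mode=DATA remaining=1 emitted=3 chunks_done=0
Byte 6 = 'g': mode=DATA_DONE remaining=0 emitted=4 chunks_done=0
Byte 7 = 0x0D: mode=DATA_CR remaining=0 emitted=4 chunks_done=0
Byte 8 = 0x0A: mode=SIZE remaining=0 emitted=4 chunks_done=1
Byte 9 = '1': mode=SIZE remaining=0 emitted=4 chunks_done=1
Byte 10 = 0x0D: mode=SIZE_CR remaining=0 emitted=4 chunks_done=1
Byte 11 = 0x0A: mode=DATA remaining=1 emitted=4 chunks_done=1
Byte 12 = 'w': mode=DATA_DONE remaining=0 emitted=5 chunks_done=1
Byte 13 = 0x0D: mode=DATA_CR remaining=0 emitted=5 chunks_done=1
Byte 14 = 0x0A: mode=SIZE remaining=0 emitted=5 chunks_done=2
Byte 15 = '0': mode=SIZE remaining=0 emitted=5 chunks_done=2

Answer: SIZE 0 5 2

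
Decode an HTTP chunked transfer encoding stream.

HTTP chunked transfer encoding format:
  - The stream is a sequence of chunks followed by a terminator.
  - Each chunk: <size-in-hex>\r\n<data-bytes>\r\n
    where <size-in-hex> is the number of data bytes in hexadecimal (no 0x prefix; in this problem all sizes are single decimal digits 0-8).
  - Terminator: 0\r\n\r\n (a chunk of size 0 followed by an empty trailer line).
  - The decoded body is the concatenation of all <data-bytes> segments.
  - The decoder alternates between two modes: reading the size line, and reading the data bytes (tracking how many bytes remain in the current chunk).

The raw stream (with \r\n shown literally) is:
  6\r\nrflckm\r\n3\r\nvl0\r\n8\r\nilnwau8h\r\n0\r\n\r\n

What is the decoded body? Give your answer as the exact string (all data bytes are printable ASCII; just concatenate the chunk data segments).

Answer: rflckmvl0ilnwau8h

Derivation:
Chunk 1: stream[0..1]='6' size=0x6=6, data at stream[3..9]='rflckm' -> body[0..6], body so far='rflckm'
Chunk 2: stream[11..12]='3' size=0x3=3, data at stream[14..17]='vl0' -> body[6..9], body so far='rflckmvl0'
Chunk 3: stream[19..20]='8' size=0x8=8, data at stream[22..30]='ilnwau8h' -> body[9..17], body so far='rflckmvl0ilnwau8h'
Chunk 4: stream[32..33]='0' size=0 (terminator). Final body='rflckmvl0ilnwau8h' (17 bytes)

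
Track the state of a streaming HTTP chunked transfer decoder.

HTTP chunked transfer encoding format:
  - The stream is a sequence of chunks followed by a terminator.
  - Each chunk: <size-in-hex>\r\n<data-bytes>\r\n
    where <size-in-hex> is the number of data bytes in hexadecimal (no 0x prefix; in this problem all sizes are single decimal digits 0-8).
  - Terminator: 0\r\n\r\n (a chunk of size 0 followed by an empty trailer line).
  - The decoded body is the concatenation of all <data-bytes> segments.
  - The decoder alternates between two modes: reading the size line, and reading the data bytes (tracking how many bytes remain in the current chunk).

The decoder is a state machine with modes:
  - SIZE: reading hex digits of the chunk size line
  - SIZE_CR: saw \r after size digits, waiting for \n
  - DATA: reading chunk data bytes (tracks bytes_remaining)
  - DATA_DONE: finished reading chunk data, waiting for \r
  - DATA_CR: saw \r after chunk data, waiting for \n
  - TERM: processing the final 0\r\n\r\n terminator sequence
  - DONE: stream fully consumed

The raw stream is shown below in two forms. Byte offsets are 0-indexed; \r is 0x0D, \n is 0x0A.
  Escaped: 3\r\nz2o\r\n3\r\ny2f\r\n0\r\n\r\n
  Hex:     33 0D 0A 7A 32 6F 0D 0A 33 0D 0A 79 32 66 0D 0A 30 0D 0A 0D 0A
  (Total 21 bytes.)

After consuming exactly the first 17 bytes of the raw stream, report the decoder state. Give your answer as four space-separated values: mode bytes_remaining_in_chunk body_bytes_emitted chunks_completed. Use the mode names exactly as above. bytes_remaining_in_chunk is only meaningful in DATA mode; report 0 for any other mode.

Answer: SIZE 0 6 2

Derivation:
Byte 0 = '3': mode=SIZE remaining=0 emitted=0 chunks_done=0
Byte 1 = 0x0D: mode=SIZE_CR remaining=0 emitted=0 chunks_done=0
Byte 2 = 0x0A: mode=DATA remaining=3 emitted=0 chunks_done=0
Byte 3 = 'z': mode=DATA remaining=2 emitted=1 chunks_done=0
Byte 4 = '2': mode=DATA remaining=1 emitted=2 chunks_done=0
Byte 5 = 'o': mode=DATA_DONE remaining=0 emitted=3 chunks_done=0
Byte 6 = 0x0D: mode=DATA_CR remaining=0 emitted=3 chunks_done=0
Byte 7 = 0x0A: mode=SIZE remaining=0 emitted=3 chunks_done=1
Byte 8 = '3': mode=SIZE remaining=0 emitted=3 chunks_done=1
Byte 9 = 0x0D: mode=SIZE_CR remaining=0 emitted=3 chunks_done=1
Byte 10 = 0x0A: mode=DATA remaining=3 emitted=3 chunks_done=1
Byte 11 = 'y': mode=DATA remaining=2 emitted=4 chunks_done=1
Byte 12 = '2': mode=DATA remaining=1 emitted=5 chunks_done=1
Byte 13 = 'f': mode=DATA_DONE remaining=0 emitted=6 chunks_done=1
Byte 14 = 0x0D: mode=DATA_CR remaining=0 emitted=6 chunks_done=1
Byte 15 = 0x0A: mode=SIZE remaining=0 emitted=6 chunks_done=2
Byte 16 = '0': mode=SIZE remaining=0 emitted=6 chunks_done=2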